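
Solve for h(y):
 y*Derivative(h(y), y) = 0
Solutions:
 h(y) = C1


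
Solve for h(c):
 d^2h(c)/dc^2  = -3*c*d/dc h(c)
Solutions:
 h(c) = C1 + C2*erf(sqrt(6)*c/2)


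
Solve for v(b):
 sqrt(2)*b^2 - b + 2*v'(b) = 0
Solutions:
 v(b) = C1 - sqrt(2)*b^3/6 + b^2/4


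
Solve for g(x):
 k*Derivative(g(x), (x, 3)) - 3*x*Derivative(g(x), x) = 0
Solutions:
 g(x) = C1 + Integral(C2*airyai(3^(1/3)*x*(1/k)^(1/3)) + C3*airybi(3^(1/3)*x*(1/k)^(1/3)), x)


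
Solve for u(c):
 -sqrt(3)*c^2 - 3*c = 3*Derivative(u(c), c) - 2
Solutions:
 u(c) = C1 - sqrt(3)*c^3/9 - c^2/2 + 2*c/3


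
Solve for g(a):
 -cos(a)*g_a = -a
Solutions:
 g(a) = C1 + Integral(a/cos(a), a)


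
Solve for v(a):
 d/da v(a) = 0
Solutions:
 v(a) = C1


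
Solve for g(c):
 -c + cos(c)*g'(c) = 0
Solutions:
 g(c) = C1 + Integral(c/cos(c), c)


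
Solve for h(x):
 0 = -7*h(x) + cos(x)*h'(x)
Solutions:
 h(x) = C1*sqrt(sin(x) + 1)*(sin(x)^3 + 3*sin(x)^2 + 3*sin(x) + 1)/(sqrt(sin(x) - 1)*(sin(x)^3 - 3*sin(x)^2 + 3*sin(x) - 1))


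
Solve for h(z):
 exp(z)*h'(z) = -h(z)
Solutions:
 h(z) = C1*exp(exp(-z))


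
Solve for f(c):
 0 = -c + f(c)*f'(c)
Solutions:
 f(c) = -sqrt(C1 + c^2)
 f(c) = sqrt(C1 + c^2)


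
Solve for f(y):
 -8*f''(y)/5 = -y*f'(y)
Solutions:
 f(y) = C1 + C2*erfi(sqrt(5)*y/4)


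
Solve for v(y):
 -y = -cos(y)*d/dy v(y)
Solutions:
 v(y) = C1 + Integral(y/cos(y), y)


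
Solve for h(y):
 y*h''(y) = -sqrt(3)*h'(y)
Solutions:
 h(y) = C1 + C2*y^(1 - sqrt(3))


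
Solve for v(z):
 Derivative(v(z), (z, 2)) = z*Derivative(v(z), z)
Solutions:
 v(z) = C1 + C2*erfi(sqrt(2)*z/2)


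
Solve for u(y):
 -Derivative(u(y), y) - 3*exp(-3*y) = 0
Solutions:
 u(y) = C1 + exp(-3*y)


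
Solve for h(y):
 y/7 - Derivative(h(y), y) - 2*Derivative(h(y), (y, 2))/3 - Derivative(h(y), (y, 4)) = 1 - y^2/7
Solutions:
 h(y) = C1 + C2*exp(2^(1/3)*y*(-4/(27 + sqrt(761))^(1/3) + 2^(1/3)*(27 + sqrt(761))^(1/3))/12)*sin(2^(1/3)*sqrt(3)*y*(4/(27 + sqrt(761))^(1/3) + 2^(1/3)*(27 + sqrt(761))^(1/3))/12) + C3*exp(2^(1/3)*y*(-4/(27 + sqrt(761))^(1/3) + 2^(1/3)*(27 + sqrt(761))^(1/3))/12)*cos(2^(1/3)*sqrt(3)*y*(4/(27 + sqrt(761))^(1/3) + 2^(1/3)*(27 + sqrt(761))^(1/3))/12) + C4*exp(-2^(1/3)*y*(-4/(27 + sqrt(761))^(1/3) + 2^(1/3)*(27 + sqrt(761))^(1/3))/6) + y^3/21 - y^2/42 - 61*y/63


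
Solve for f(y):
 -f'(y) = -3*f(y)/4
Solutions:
 f(y) = C1*exp(3*y/4)


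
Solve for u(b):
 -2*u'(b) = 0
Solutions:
 u(b) = C1


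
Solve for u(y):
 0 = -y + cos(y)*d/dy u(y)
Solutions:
 u(y) = C1 + Integral(y/cos(y), y)


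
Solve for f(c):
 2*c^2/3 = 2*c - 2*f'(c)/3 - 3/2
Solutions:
 f(c) = C1 - c^3/3 + 3*c^2/2 - 9*c/4


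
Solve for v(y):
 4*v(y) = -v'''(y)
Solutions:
 v(y) = C3*exp(-2^(2/3)*y) + (C1*sin(2^(2/3)*sqrt(3)*y/2) + C2*cos(2^(2/3)*sqrt(3)*y/2))*exp(2^(2/3)*y/2)


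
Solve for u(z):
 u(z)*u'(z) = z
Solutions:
 u(z) = -sqrt(C1 + z^2)
 u(z) = sqrt(C1 + z^2)


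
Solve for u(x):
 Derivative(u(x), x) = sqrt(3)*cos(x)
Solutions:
 u(x) = C1 + sqrt(3)*sin(x)


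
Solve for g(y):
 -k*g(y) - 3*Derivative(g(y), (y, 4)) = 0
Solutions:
 g(y) = C1*exp(-3^(3/4)*y*(-k)^(1/4)/3) + C2*exp(3^(3/4)*y*(-k)^(1/4)/3) + C3*exp(-3^(3/4)*I*y*(-k)^(1/4)/3) + C4*exp(3^(3/4)*I*y*(-k)^(1/4)/3)


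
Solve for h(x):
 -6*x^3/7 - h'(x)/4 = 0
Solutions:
 h(x) = C1 - 6*x^4/7


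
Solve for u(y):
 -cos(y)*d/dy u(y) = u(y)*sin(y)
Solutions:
 u(y) = C1*cos(y)


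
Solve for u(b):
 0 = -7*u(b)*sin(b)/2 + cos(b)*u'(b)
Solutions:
 u(b) = C1/cos(b)^(7/2)


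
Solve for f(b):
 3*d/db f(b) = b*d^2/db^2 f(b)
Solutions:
 f(b) = C1 + C2*b^4


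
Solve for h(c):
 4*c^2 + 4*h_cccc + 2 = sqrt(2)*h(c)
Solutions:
 h(c) = C1*exp(-2^(5/8)*c/2) + C2*exp(2^(5/8)*c/2) + C3*sin(2^(5/8)*c/2) + C4*cos(2^(5/8)*c/2) + 2*sqrt(2)*c^2 + sqrt(2)


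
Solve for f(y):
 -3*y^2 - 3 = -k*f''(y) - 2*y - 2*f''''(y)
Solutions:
 f(y) = C1 + C2*y + C3*exp(-sqrt(2)*y*sqrt(-k)/2) + C4*exp(sqrt(2)*y*sqrt(-k)/2) + y^4/(4*k) - y^3/(3*k) + y^2*(3/2 - 6/k)/k


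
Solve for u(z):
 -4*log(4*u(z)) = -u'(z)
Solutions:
 -Integral(1/(log(_y) + 2*log(2)), (_y, u(z)))/4 = C1 - z


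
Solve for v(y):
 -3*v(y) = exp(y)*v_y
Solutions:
 v(y) = C1*exp(3*exp(-y))


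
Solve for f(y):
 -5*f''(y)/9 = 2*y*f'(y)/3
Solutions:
 f(y) = C1 + C2*erf(sqrt(15)*y/5)


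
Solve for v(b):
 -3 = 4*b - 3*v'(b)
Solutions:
 v(b) = C1 + 2*b^2/3 + b


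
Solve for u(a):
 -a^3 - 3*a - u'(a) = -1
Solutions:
 u(a) = C1 - a^4/4 - 3*a^2/2 + a


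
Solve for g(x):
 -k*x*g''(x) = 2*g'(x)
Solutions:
 g(x) = C1 + x^(((re(k) - 2)*re(k) + im(k)^2)/(re(k)^2 + im(k)^2))*(C2*sin(2*log(x)*Abs(im(k))/(re(k)^2 + im(k)^2)) + C3*cos(2*log(x)*im(k)/(re(k)^2 + im(k)^2)))


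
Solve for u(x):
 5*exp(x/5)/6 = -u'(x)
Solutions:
 u(x) = C1 - 25*exp(x/5)/6


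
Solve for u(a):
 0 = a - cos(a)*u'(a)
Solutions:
 u(a) = C1 + Integral(a/cos(a), a)


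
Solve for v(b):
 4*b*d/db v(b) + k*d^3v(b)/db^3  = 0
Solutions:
 v(b) = C1 + Integral(C2*airyai(2^(2/3)*b*(-1/k)^(1/3)) + C3*airybi(2^(2/3)*b*(-1/k)^(1/3)), b)


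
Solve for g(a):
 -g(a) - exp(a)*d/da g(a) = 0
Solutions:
 g(a) = C1*exp(exp(-a))


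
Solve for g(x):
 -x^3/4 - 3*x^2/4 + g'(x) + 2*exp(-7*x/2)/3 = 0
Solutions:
 g(x) = C1 + x^4/16 + x^3/4 + 4*exp(-7*x/2)/21


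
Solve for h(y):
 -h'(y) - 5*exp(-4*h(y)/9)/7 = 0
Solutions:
 h(y) = 9*log(-I*(C1 - 20*y/63)^(1/4))
 h(y) = 9*log(I*(C1 - 20*y/63)^(1/4))
 h(y) = 9*log(-(C1 - 20*y/63)^(1/4))
 h(y) = 9*log(C1 - 20*y/63)/4


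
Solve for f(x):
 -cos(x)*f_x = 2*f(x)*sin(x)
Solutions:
 f(x) = C1*cos(x)^2


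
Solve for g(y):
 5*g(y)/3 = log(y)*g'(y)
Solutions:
 g(y) = C1*exp(5*li(y)/3)


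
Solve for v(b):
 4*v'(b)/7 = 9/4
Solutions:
 v(b) = C1 + 63*b/16


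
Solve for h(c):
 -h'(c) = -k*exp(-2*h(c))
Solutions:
 h(c) = log(-sqrt(C1 + 2*c*k))
 h(c) = log(C1 + 2*c*k)/2


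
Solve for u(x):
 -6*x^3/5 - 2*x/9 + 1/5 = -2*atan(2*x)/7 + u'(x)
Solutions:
 u(x) = C1 - 3*x^4/10 - x^2/9 + 2*x*atan(2*x)/7 + x/5 - log(4*x^2 + 1)/14


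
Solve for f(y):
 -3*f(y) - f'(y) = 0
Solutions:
 f(y) = C1*exp(-3*y)


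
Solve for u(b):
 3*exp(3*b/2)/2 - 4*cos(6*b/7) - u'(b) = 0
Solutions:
 u(b) = C1 + exp(3*b/2) - 14*sin(6*b/7)/3


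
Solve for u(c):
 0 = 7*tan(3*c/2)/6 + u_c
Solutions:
 u(c) = C1 + 7*log(cos(3*c/2))/9


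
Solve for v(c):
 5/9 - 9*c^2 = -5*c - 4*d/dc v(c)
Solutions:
 v(c) = C1 + 3*c^3/4 - 5*c^2/8 - 5*c/36


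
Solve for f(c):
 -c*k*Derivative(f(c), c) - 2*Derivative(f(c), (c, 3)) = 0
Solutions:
 f(c) = C1 + Integral(C2*airyai(2^(2/3)*c*(-k)^(1/3)/2) + C3*airybi(2^(2/3)*c*(-k)^(1/3)/2), c)


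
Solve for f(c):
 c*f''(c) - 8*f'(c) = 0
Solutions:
 f(c) = C1 + C2*c^9


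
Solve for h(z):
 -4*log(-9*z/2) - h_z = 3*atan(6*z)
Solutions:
 h(z) = C1 - 4*z*log(-z) - 3*z*atan(6*z) - 8*z*log(3) + 4*z*log(2) + 4*z + log(36*z^2 + 1)/4


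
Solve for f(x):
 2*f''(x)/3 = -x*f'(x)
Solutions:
 f(x) = C1 + C2*erf(sqrt(3)*x/2)


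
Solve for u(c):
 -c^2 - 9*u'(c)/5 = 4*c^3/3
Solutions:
 u(c) = C1 - 5*c^4/27 - 5*c^3/27


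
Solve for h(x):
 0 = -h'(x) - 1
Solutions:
 h(x) = C1 - x


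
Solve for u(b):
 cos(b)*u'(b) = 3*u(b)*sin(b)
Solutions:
 u(b) = C1/cos(b)^3


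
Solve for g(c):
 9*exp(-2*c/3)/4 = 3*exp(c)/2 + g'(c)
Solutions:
 g(c) = C1 - 3*exp(c)/2 - 27*exp(-2*c/3)/8


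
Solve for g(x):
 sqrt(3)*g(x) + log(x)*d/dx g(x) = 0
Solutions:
 g(x) = C1*exp(-sqrt(3)*li(x))


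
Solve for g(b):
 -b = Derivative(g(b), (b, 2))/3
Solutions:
 g(b) = C1 + C2*b - b^3/2


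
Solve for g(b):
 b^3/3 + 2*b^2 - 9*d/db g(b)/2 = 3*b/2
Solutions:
 g(b) = C1 + b^4/54 + 4*b^3/27 - b^2/6


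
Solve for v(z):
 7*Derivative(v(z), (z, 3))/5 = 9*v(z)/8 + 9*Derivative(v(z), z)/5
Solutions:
 v(z) = C1*exp(-z*(8*3^(2/3)*98^(1/3)/(sqrt(5649) + 105)^(1/3) + 84^(1/3)*(sqrt(5649) + 105)^(1/3))/56)*sin(3^(1/6)*z*(-28^(1/3)*3^(2/3)*(sqrt(5649) + 105)^(1/3) + 24*98^(1/3)/(sqrt(5649) + 105)^(1/3))/56) + C2*exp(-z*(8*3^(2/3)*98^(1/3)/(sqrt(5649) + 105)^(1/3) + 84^(1/3)*(sqrt(5649) + 105)^(1/3))/56)*cos(3^(1/6)*z*(-28^(1/3)*3^(2/3)*(sqrt(5649) + 105)^(1/3) + 24*98^(1/3)/(sqrt(5649) + 105)^(1/3))/56) + C3*exp(z*(8*3^(2/3)*98^(1/3)/(sqrt(5649) + 105)^(1/3) + 84^(1/3)*(sqrt(5649) + 105)^(1/3))/28)


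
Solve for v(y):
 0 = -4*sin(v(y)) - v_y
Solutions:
 v(y) = -acos((-C1 - exp(8*y))/(C1 - exp(8*y))) + 2*pi
 v(y) = acos((-C1 - exp(8*y))/(C1 - exp(8*y)))


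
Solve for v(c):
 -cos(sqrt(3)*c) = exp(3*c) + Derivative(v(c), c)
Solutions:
 v(c) = C1 - exp(3*c)/3 - sqrt(3)*sin(sqrt(3)*c)/3


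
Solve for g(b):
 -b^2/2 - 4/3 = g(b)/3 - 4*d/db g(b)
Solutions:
 g(b) = C1*exp(b/12) - 3*b^2/2 - 36*b - 436


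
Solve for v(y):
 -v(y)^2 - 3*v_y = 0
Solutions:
 v(y) = 3/(C1 + y)


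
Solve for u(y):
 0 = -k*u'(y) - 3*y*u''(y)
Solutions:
 u(y) = C1 + y^(1 - re(k)/3)*(C2*sin(log(y)*Abs(im(k))/3) + C3*cos(log(y)*im(k)/3))


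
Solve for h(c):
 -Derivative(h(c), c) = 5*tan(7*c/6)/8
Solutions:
 h(c) = C1 + 15*log(cos(7*c/6))/28


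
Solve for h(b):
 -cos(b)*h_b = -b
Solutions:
 h(b) = C1 + Integral(b/cos(b), b)


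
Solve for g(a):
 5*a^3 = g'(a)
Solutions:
 g(a) = C1 + 5*a^4/4


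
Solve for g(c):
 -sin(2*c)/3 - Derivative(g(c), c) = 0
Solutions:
 g(c) = C1 + cos(2*c)/6


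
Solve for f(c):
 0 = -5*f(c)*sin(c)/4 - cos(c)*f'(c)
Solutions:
 f(c) = C1*cos(c)^(5/4)


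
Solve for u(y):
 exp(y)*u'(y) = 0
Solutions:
 u(y) = C1


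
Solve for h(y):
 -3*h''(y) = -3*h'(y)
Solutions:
 h(y) = C1 + C2*exp(y)


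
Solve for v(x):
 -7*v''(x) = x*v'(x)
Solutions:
 v(x) = C1 + C2*erf(sqrt(14)*x/14)


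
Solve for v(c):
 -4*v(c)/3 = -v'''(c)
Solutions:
 v(c) = C3*exp(6^(2/3)*c/3) + (C1*sin(2^(2/3)*3^(1/6)*c/2) + C2*cos(2^(2/3)*3^(1/6)*c/2))*exp(-6^(2/3)*c/6)


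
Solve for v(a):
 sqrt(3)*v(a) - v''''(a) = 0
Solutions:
 v(a) = C1*exp(-3^(1/8)*a) + C2*exp(3^(1/8)*a) + C3*sin(3^(1/8)*a) + C4*cos(3^(1/8)*a)


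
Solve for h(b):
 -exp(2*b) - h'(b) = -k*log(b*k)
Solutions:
 h(b) = C1 + b*k*log(b*k) - b*k - exp(2*b)/2


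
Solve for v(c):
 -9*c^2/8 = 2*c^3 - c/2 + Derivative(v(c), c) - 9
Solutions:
 v(c) = C1 - c^4/2 - 3*c^3/8 + c^2/4 + 9*c


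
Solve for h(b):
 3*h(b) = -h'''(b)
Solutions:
 h(b) = C3*exp(-3^(1/3)*b) + (C1*sin(3^(5/6)*b/2) + C2*cos(3^(5/6)*b/2))*exp(3^(1/3)*b/2)


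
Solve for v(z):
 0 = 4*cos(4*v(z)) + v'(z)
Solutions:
 v(z) = -asin((C1 + exp(32*z))/(C1 - exp(32*z)))/4 + pi/4
 v(z) = asin((C1 + exp(32*z))/(C1 - exp(32*z)))/4


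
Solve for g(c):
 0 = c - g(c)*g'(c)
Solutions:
 g(c) = -sqrt(C1 + c^2)
 g(c) = sqrt(C1 + c^2)


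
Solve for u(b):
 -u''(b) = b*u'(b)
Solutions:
 u(b) = C1 + C2*erf(sqrt(2)*b/2)


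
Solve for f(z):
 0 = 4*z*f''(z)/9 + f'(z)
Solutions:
 f(z) = C1 + C2/z^(5/4)


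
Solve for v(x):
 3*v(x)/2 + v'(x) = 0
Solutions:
 v(x) = C1*exp(-3*x/2)


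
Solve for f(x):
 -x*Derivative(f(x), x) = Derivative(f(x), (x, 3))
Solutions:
 f(x) = C1 + Integral(C2*airyai(-x) + C3*airybi(-x), x)


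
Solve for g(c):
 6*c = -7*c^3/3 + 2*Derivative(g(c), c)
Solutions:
 g(c) = C1 + 7*c^4/24 + 3*c^2/2


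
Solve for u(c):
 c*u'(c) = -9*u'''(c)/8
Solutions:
 u(c) = C1 + Integral(C2*airyai(-2*3^(1/3)*c/3) + C3*airybi(-2*3^(1/3)*c/3), c)


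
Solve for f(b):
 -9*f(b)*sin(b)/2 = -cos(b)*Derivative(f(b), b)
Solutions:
 f(b) = C1/cos(b)^(9/2)


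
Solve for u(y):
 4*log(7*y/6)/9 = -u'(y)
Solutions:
 u(y) = C1 - 4*y*log(y)/9 - 4*y*log(7)/9 + 4*y/9 + 4*y*log(6)/9


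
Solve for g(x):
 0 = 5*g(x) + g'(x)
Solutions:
 g(x) = C1*exp(-5*x)


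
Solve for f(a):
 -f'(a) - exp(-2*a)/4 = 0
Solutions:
 f(a) = C1 + exp(-2*a)/8


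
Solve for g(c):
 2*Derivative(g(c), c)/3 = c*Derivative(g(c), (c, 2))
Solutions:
 g(c) = C1 + C2*c^(5/3)


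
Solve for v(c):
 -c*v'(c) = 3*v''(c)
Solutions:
 v(c) = C1 + C2*erf(sqrt(6)*c/6)


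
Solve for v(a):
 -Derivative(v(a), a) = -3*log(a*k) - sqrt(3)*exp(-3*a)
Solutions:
 v(a) = C1 + 3*a*log(a*k) - 3*a - sqrt(3)*exp(-3*a)/3


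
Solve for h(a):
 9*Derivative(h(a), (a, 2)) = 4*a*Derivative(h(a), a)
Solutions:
 h(a) = C1 + C2*erfi(sqrt(2)*a/3)


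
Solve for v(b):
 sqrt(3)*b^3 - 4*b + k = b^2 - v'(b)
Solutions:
 v(b) = C1 - sqrt(3)*b^4/4 + b^3/3 + 2*b^2 - b*k


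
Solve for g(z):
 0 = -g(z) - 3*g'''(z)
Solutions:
 g(z) = C3*exp(-3^(2/3)*z/3) + (C1*sin(3^(1/6)*z/2) + C2*cos(3^(1/6)*z/2))*exp(3^(2/3)*z/6)


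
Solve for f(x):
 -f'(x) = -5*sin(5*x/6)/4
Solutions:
 f(x) = C1 - 3*cos(5*x/6)/2


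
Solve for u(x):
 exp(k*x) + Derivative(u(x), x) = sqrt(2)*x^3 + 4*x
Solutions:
 u(x) = C1 + sqrt(2)*x^4/4 + 2*x^2 - exp(k*x)/k


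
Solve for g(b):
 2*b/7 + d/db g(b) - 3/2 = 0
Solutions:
 g(b) = C1 - b^2/7 + 3*b/2


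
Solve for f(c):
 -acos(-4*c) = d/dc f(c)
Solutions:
 f(c) = C1 - c*acos(-4*c) - sqrt(1 - 16*c^2)/4


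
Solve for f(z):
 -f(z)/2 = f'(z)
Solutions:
 f(z) = C1*exp(-z/2)


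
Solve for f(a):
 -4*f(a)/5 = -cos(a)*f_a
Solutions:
 f(a) = C1*(sin(a) + 1)^(2/5)/(sin(a) - 1)^(2/5)


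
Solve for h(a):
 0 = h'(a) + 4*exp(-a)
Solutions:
 h(a) = C1 + 4*exp(-a)


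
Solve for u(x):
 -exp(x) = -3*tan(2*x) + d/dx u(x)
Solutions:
 u(x) = C1 - exp(x) - 3*log(cos(2*x))/2


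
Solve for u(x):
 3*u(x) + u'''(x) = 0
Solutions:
 u(x) = C3*exp(-3^(1/3)*x) + (C1*sin(3^(5/6)*x/2) + C2*cos(3^(5/6)*x/2))*exp(3^(1/3)*x/2)


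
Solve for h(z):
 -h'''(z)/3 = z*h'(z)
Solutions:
 h(z) = C1 + Integral(C2*airyai(-3^(1/3)*z) + C3*airybi(-3^(1/3)*z), z)


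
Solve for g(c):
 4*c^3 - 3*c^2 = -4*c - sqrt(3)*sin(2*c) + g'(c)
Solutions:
 g(c) = C1 + c^4 - c^3 + 2*c^2 - sqrt(3)*cos(2*c)/2


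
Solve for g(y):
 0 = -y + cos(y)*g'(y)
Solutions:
 g(y) = C1 + Integral(y/cos(y), y)


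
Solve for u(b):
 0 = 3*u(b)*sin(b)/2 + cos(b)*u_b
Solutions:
 u(b) = C1*cos(b)^(3/2)


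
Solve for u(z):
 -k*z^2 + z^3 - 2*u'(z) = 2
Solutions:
 u(z) = C1 - k*z^3/6 + z^4/8 - z


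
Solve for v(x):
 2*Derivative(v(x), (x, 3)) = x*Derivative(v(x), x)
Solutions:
 v(x) = C1 + Integral(C2*airyai(2^(2/3)*x/2) + C3*airybi(2^(2/3)*x/2), x)


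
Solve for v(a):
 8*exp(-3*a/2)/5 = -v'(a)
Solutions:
 v(a) = C1 + 16*exp(-3*a/2)/15


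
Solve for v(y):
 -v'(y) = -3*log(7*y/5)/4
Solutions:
 v(y) = C1 + 3*y*log(y)/4 - 3*y*log(5)/4 - 3*y/4 + 3*y*log(7)/4


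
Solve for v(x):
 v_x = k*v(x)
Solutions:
 v(x) = C1*exp(k*x)


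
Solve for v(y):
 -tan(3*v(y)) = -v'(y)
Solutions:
 v(y) = -asin(C1*exp(3*y))/3 + pi/3
 v(y) = asin(C1*exp(3*y))/3


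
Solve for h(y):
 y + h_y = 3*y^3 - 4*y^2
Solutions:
 h(y) = C1 + 3*y^4/4 - 4*y^3/3 - y^2/2


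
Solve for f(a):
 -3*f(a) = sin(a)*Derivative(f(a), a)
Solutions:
 f(a) = C1*(cos(a) + 1)^(3/2)/(cos(a) - 1)^(3/2)


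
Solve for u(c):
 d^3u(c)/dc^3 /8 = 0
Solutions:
 u(c) = C1 + C2*c + C3*c^2


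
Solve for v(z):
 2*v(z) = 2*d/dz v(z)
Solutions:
 v(z) = C1*exp(z)


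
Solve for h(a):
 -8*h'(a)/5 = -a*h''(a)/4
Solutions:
 h(a) = C1 + C2*a^(37/5)


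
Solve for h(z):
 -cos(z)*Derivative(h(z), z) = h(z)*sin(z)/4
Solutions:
 h(z) = C1*cos(z)^(1/4)


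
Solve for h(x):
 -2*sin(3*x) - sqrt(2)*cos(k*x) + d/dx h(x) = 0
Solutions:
 h(x) = C1 - 2*cos(3*x)/3 + sqrt(2)*sin(k*x)/k


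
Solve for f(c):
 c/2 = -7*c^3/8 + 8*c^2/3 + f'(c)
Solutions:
 f(c) = C1 + 7*c^4/32 - 8*c^3/9 + c^2/4


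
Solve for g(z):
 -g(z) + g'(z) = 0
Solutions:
 g(z) = C1*exp(z)


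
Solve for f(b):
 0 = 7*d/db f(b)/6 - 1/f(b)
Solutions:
 f(b) = -sqrt(C1 + 84*b)/7
 f(b) = sqrt(C1 + 84*b)/7


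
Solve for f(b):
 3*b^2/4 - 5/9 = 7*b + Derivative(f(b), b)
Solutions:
 f(b) = C1 + b^3/4 - 7*b^2/2 - 5*b/9


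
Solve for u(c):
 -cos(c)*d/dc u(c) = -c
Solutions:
 u(c) = C1 + Integral(c/cos(c), c)


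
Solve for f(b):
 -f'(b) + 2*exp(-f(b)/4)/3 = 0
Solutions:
 f(b) = 4*log(C1 + b/6)


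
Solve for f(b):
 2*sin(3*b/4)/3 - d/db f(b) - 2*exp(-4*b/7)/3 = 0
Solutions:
 f(b) = C1 - 8*cos(3*b/4)/9 + 7*exp(-4*b/7)/6


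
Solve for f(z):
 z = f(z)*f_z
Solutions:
 f(z) = -sqrt(C1 + z^2)
 f(z) = sqrt(C1 + z^2)


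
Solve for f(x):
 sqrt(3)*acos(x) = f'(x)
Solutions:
 f(x) = C1 + sqrt(3)*(x*acos(x) - sqrt(1 - x^2))


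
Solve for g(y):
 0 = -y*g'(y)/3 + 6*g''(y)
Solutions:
 g(y) = C1 + C2*erfi(y/6)


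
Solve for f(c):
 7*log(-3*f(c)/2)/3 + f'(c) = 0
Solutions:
 3*Integral(1/(log(-_y) - log(2) + log(3)), (_y, f(c)))/7 = C1 - c


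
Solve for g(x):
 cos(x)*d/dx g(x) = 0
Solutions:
 g(x) = C1


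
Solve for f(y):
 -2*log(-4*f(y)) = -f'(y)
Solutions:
 -Integral(1/(log(-_y) + 2*log(2)), (_y, f(y)))/2 = C1 - y


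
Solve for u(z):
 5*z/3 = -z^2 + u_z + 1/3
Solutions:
 u(z) = C1 + z^3/3 + 5*z^2/6 - z/3


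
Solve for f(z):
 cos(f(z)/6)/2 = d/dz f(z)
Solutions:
 -z/2 - 3*log(sin(f(z)/6) - 1) + 3*log(sin(f(z)/6) + 1) = C1


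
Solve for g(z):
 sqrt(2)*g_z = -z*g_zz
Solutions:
 g(z) = C1 + C2*z^(1 - sqrt(2))


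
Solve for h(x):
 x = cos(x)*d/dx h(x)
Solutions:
 h(x) = C1 + Integral(x/cos(x), x)


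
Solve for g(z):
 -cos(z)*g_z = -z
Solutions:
 g(z) = C1 + Integral(z/cos(z), z)


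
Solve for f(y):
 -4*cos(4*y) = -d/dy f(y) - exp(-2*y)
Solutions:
 f(y) = C1 + sin(4*y) + exp(-2*y)/2


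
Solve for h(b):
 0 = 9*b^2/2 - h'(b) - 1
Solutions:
 h(b) = C1 + 3*b^3/2 - b


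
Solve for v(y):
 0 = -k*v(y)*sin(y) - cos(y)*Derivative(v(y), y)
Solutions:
 v(y) = C1*exp(k*log(cos(y)))


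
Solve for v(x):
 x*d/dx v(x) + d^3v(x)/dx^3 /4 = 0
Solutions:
 v(x) = C1 + Integral(C2*airyai(-2^(2/3)*x) + C3*airybi(-2^(2/3)*x), x)


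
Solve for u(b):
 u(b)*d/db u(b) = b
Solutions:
 u(b) = -sqrt(C1 + b^2)
 u(b) = sqrt(C1 + b^2)


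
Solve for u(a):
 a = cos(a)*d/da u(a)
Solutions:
 u(a) = C1 + Integral(a/cos(a), a)


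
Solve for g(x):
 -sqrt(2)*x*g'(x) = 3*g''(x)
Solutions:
 g(x) = C1 + C2*erf(2^(3/4)*sqrt(3)*x/6)


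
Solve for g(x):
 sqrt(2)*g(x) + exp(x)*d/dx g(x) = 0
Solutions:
 g(x) = C1*exp(sqrt(2)*exp(-x))


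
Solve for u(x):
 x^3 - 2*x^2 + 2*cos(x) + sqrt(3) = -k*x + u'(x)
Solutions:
 u(x) = C1 + k*x^2/2 + x^4/4 - 2*x^3/3 + sqrt(3)*x + 2*sin(x)


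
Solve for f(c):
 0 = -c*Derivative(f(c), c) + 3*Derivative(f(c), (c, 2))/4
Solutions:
 f(c) = C1 + C2*erfi(sqrt(6)*c/3)


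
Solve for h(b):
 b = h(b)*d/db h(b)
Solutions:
 h(b) = -sqrt(C1 + b^2)
 h(b) = sqrt(C1 + b^2)


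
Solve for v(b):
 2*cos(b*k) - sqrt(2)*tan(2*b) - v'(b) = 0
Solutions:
 v(b) = C1 + 2*Piecewise((sin(b*k)/k, Ne(k, 0)), (b, True)) + sqrt(2)*log(cos(2*b))/2


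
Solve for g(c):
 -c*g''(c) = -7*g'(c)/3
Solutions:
 g(c) = C1 + C2*c^(10/3)


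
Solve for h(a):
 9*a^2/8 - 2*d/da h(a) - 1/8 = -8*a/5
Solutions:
 h(a) = C1 + 3*a^3/16 + 2*a^2/5 - a/16


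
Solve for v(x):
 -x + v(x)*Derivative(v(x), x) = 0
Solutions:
 v(x) = -sqrt(C1 + x^2)
 v(x) = sqrt(C1 + x^2)


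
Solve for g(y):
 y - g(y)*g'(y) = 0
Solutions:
 g(y) = -sqrt(C1 + y^2)
 g(y) = sqrt(C1 + y^2)


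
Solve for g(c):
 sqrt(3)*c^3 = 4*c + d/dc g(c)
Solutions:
 g(c) = C1 + sqrt(3)*c^4/4 - 2*c^2


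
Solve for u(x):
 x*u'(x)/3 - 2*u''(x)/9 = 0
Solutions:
 u(x) = C1 + C2*erfi(sqrt(3)*x/2)


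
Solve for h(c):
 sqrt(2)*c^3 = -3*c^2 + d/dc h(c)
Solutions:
 h(c) = C1 + sqrt(2)*c^4/4 + c^3


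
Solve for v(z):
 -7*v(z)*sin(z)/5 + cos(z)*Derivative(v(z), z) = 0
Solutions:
 v(z) = C1/cos(z)^(7/5)


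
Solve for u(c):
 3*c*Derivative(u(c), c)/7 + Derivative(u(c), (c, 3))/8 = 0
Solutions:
 u(c) = C1 + Integral(C2*airyai(-2*3^(1/3)*7^(2/3)*c/7) + C3*airybi(-2*3^(1/3)*7^(2/3)*c/7), c)


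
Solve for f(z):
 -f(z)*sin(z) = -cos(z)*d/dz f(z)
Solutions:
 f(z) = C1/cos(z)


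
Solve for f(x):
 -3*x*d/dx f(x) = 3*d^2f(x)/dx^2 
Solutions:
 f(x) = C1 + C2*erf(sqrt(2)*x/2)


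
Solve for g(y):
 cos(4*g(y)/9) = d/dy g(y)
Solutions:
 -y - 9*log(sin(4*g(y)/9) - 1)/8 + 9*log(sin(4*g(y)/9) + 1)/8 = C1


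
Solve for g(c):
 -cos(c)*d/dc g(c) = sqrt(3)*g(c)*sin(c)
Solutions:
 g(c) = C1*cos(c)^(sqrt(3))


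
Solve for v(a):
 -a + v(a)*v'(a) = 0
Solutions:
 v(a) = -sqrt(C1 + a^2)
 v(a) = sqrt(C1 + a^2)


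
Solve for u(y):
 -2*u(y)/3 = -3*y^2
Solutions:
 u(y) = 9*y^2/2


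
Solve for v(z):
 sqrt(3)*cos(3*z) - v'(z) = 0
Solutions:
 v(z) = C1 + sqrt(3)*sin(3*z)/3


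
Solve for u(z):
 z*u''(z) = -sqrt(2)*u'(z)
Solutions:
 u(z) = C1 + C2*z^(1 - sqrt(2))


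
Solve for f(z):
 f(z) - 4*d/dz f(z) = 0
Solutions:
 f(z) = C1*exp(z/4)


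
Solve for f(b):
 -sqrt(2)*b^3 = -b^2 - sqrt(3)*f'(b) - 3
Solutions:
 f(b) = C1 + sqrt(6)*b^4/12 - sqrt(3)*b^3/9 - sqrt(3)*b


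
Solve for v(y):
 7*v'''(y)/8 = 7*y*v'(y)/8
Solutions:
 v(y) = C1 + Integral(C2*airyai(y) + C3*airybi(y), y)


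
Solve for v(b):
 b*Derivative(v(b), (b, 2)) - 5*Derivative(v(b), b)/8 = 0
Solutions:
 v(b) = C1 + C2*b^(13/8)


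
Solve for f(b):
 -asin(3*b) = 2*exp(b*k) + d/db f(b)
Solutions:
 f(b) = C1 - b*asin(3*b) - sqrt(1 - 9*b^2)/3 - 2*Piecewise((exp(b*k)/k, Ne(k, 0)), (b, True))


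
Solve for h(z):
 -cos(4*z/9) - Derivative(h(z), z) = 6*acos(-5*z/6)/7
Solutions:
 h(z) = C1 - 6*z*acos(-5*z/6)/7 - 6*sqrt(36 - 25*z^2)/35 - 9*sin(4*z/9)/4


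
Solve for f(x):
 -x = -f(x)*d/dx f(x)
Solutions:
 f(x) = -sqrt(C1 + x^2)
 f(x) = sqrt(C1 + x^2)


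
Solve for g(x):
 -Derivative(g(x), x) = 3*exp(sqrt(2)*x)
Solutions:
 g(x) = C1 - 3*sqrt(2)*exp(sqrt(2)*x)/2


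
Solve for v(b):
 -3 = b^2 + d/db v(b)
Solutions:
 v(b) = C1 - b^3/3 - 3*b


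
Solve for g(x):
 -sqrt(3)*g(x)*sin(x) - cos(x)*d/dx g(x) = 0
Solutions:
 g(x) = C1*cos(x)^(sqrt(3))


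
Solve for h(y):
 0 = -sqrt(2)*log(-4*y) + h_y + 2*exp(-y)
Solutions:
 h(y) = C1 + sqrt(2)*y*log(-y) + sqrt(2)*y*(-1 + 2*log(2)) + 2*exp(-y)


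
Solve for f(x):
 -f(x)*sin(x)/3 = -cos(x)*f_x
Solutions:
 f(x) = C1/cos(x)^(1/3)


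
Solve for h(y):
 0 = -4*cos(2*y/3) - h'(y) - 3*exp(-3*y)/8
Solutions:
 h(y) = C1 - 6*sin(2*y/3) + exp(-3*y)/8


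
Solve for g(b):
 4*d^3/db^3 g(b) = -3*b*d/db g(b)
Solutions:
 g(b) = C1 + Integral(C2*airyai(-6^(1/3)*b/2) + C3*airybi(-6^(1/3)*b/2), b)


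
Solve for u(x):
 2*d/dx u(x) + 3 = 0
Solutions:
 u(x) = C1 - 3*x/2


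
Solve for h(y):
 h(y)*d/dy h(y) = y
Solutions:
 h(y) = -sqrt(C1 + y^2)
 h(y) = sqrt(C1 + y^2)


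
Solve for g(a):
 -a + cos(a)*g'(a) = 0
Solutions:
 g(a) = C1 + Integral(a/cos(a), a)


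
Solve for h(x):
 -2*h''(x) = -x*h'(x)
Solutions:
 h(x) = C1 + C2*erfi(x/2)


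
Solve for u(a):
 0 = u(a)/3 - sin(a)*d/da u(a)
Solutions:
 u(a) = C1*(cos(a) - 1)^(1/6)/(cos(a) + 1)^(1/6)


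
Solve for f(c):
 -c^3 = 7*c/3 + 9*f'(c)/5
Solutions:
 f(c) = C1 - 5*c^4/36 - 35*c^2/54


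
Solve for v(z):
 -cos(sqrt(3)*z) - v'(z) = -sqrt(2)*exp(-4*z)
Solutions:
 v(z) = C1 - sqrt(3)*sin(sqrt(3)*z)/3 - sqrt(2)*exp(-4*z)/4


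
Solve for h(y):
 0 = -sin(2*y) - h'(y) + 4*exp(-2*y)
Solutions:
 h(y) = C1 + cos(2*y)/2 - 2*exp(-2*y)


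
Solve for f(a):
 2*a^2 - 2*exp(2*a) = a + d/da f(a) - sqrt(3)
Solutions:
 f(a) = C1 + 2*a^3/3 - a^2/2 + sqrt(3)*a - exp(2*a)


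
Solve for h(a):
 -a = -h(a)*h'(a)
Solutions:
 h(a) = -sqrt(C1 + a^2)
 h(a) = sqrt(C1 + a^2)


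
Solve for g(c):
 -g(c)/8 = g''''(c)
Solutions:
 g(c) = (C1*sin(2^(3/4)*c/4) + C2*cos(2^(3/4)*c/4))*exp(-2^(3/4)*c/4) + (C3*sin(2^(3/4)*c/4) + C4*cos(2^(3/4)*c/4))*exp(2^(3/4)*c/4)


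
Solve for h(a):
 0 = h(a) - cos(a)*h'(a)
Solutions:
 h(a) = C1*sqrt(sin(a) + 1)/sqrt(sin(a) - 1)


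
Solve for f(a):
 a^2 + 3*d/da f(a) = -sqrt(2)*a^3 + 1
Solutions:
 f(a) = C1 - sqrt(2)*a^4/12 - a^3/9 + a/3


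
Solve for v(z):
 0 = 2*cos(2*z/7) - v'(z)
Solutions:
 v(z) = C1 + 7*sin(2*z/7)


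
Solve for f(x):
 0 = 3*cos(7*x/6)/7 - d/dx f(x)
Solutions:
 f(x) = C1 + 18*sin(7*x/6)/49


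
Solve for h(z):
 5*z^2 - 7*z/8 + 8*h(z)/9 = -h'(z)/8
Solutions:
 h(z) = C1*exp(-64*z/9) - 45*z^2/8 + 657*z/256 - 5913/16384


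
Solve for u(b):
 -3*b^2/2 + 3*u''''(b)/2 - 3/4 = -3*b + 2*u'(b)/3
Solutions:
 u(b) = C1 + C4*exp(2^(2/3)*3^(1/3)*b/3) - 3*b^3/4 + 9*b^2/4 - 9*b/8 + (C2*sin(2^(2/3)*3^(5/6)*b/6) + C3*cos(2^(2/3)*3^(5/6)*b/6))*exp(-2^(2/3)*3^(1/3)*b/6)


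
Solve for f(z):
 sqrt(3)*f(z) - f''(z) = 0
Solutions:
 f(z) = C1*exp(-3^(1/4)*z) + C2*exp(3^(1/4)*z)


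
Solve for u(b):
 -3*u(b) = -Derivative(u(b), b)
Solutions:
 u(b) = C1*exp(3*b)


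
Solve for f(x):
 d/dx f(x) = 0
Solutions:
 f(x) = C1


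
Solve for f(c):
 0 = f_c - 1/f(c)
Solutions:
 f(c) = -sqrt(C1 + 2*c)
 f(c) = sqrt(C1 + 2*c)


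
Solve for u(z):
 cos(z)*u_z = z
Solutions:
 u(z) = C1 + Integral(z/cos(z), z)


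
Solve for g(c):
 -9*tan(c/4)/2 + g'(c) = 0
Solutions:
 g(c) = C1 - 18*log(cos(c/4))


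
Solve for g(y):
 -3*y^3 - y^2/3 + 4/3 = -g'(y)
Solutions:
 g(y) = C1 + 3*y^4/4 + y^3/9 - 4*y/3


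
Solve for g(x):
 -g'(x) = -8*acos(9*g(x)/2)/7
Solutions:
 Integral(1/acos(9*_y/2), (_y, g(x))) = C1 + 8*x/7


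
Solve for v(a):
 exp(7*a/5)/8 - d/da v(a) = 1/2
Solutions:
 v(a) = C1 - a/2 + 5*exp(7*a/5)/56


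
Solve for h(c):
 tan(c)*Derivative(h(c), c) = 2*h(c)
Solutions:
 h(c) = C1*sin(c)^2


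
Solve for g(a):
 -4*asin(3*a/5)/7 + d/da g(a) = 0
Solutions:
 g(a) = C1 + 4*a*asin(3*a/5)/7 + 4*sqrt(25 - 9*a^2)/21


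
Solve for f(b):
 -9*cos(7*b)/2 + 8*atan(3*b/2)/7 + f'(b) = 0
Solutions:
 f(b) = C1 - 8*b*atan(3*b/2)/7 + 8*log(9*b^2 + 4)/21 + 9*sin(7*b)/14


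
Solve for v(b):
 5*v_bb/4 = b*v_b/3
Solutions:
 v(b) = C1 + C2*erfi(sqrt(30)*b/15)


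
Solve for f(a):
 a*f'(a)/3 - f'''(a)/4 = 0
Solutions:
 f(a) = C1 + Integral(C2*airyai(6^(2/3)*a/3) + C3*airybi(6^(2/3)*a/3), a)


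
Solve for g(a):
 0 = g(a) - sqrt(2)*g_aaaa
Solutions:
 g(a) = C1*exp(-2^(7/8)*a/2) + C2*exp(2^(7/8)*a/2) + C3*sin(2^(7/8)*a/2) + C4*cos(2^(7/8)*a/2)


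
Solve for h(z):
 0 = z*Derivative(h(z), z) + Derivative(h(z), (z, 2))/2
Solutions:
 h(z) = C1 + C2*erf(z)


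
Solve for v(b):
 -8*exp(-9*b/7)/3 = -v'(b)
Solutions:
 v(b) = C1 - 56*exp(-9*b/7)/27


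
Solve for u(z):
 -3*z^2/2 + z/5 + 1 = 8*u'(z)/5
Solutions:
 u(z) = C1 - 5*z^3/16 + z^2/16 + 5*z/8


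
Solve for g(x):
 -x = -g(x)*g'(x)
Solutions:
 g(x) = -sqrt(C1 + x^2)
 g(x) = sqrt(C1 + x^2)


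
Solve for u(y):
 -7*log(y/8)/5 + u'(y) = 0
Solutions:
 u(y) = C1 + 7*y*log(y)/5 - 21*y*log(2)/5 - 7*y/5


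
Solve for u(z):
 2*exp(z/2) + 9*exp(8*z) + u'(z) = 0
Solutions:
 u(z) = C1 - 4*exp(z/2) - 9*exp(8*z)/8


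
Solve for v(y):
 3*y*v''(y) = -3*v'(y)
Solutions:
 v(y) = C1 + C2*log(y)


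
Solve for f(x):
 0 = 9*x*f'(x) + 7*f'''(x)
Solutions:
 f(x) = C1 + Integral(C2*airyai(-21^(2/3)*x/7) + C3*airybi(-21^(2/3)*x/7), x)


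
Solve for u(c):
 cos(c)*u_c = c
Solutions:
 u(c) = C1 + Integral(c/cos(c), c)


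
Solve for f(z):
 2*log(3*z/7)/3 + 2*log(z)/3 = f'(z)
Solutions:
 f(z) = C1 + 4*z*log(z)/3 - 4*z/3 - 2*z*log(7)/3 + 2*z*log(3)/3


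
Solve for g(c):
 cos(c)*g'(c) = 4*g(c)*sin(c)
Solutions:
 g(c) = C1/cos(c)^4


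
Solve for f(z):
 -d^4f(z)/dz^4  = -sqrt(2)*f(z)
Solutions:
 f(z) = C1*exp(-2^(1/8)*z) + C2*exp(2^(1/8)*z) + C3*sin(2^(1/8)*z) + C4*cos(2^(1/8)*z)


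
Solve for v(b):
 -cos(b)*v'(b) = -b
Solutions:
 v(b) = C1 + Integral(b/cos(b), b)


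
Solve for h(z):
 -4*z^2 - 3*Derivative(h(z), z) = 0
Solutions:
 h(z) = C1 - 4*z^3/9


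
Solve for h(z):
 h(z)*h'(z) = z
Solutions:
 h(z) = -sqrt(C1 + z^2)
 h(z) = sqrt(C1 + z^2)


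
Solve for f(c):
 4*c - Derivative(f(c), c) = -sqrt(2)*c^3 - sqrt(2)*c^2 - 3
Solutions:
 f(c) = C1 + sqrt(2)*c^4/4 + sqrt(2)*c^3/3 + 2*c^2 + 3*c


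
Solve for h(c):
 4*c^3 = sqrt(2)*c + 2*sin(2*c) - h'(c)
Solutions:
 h(c) = C1 - c^4 + sqrt(2)*c^2/2 - cos(2*c)


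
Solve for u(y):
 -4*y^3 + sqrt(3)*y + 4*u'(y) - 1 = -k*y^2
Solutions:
 u(y) = C1 - k*y^3/12 + y^4/4 - sqrt(3)*y^2/8 + y/4


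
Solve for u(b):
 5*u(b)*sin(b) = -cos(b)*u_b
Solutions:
 u(b) = C1*cos(b)^5


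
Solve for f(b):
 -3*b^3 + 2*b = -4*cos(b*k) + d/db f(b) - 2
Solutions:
 f(b) = C1 - 3*b^4/4 + b^2 + 2*b + 4*sin(b*k)/k


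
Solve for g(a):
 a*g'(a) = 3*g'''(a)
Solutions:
 g(a) = C1 + Integral(C2*airyai(3^(2/3)*a/3) + C3*airybi(3^(2/3)*a/3), a)


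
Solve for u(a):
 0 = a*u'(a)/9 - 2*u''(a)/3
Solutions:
 u(a) = C1 + C2*erfi(sqrt(3)*a/6)


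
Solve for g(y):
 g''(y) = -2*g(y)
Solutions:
 g(y) = C1*sin(sqrt(2)*y) + C2*cos(sqrt(2)*y)


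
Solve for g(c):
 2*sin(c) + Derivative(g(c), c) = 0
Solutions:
 g(c) = C1 + 2*cos(c)


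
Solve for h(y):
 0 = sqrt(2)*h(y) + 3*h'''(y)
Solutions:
 h(y) = C3*exp(-2^(1/6)*3^(2/3)*y/3) + (C1*sin(6^(1/6)*y/2) + C2*cos(6^(1/6)*y/2))*exp(2^(1/6)*3^(2/3)*y/6)


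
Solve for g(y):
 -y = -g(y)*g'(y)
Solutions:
 g(y) = -sqrt(C1 + y^2)
 g(y) = sqrt(C1 + y^2)


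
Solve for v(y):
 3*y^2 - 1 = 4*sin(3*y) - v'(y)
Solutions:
 v(y) = C1 - y^3 + y - 4*cos(3*y)/3


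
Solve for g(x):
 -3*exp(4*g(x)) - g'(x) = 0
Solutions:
 g(x) = log(-I*(1/(C1 + 12*x))^(1/4))
 g(x) = log(I*(1/(C1 + 12*x))^(1/4))
 g(x) = log(-(1/(C1 + 12*x))^(1/4))
 g(x) = log(1/(C1 + 12*x))/4


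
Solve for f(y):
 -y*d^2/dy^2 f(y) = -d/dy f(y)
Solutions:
 f(y) = C1 + C2*y^2


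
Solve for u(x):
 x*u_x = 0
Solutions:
 u(x) = C1


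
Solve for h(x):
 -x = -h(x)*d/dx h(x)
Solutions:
 h(x) = -sqrt(C1 + x^2)
 h(x) = sqrt(C1 + x^2)


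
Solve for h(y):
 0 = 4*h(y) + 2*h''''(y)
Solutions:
 h(y) = (C1*sin(2^(3/4)*y/2) + C2*cos(2^(3/4)*y/2))*exp(-2^(3/4)*y/2) + (C3*sin(2^(3/4)*y/2) + C4*cos(2^(3/4)*y/2))*exp(2^(3/4)*y/2)


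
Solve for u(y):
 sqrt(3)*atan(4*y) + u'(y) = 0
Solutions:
 u(y) = C1 - sqrt(3)*(y*atan(4*y) - log(16*y^2 + 1)/8)


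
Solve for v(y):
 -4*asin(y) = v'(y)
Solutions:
 v(y) = C1 - 4*y*asin(y) - 4*sqrt(1 - y^2)


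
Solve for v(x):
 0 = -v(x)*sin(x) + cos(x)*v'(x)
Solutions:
 v(x) = C1/cos(x)


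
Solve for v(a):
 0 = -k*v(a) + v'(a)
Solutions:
 v(a) = C1*exp(a*k)


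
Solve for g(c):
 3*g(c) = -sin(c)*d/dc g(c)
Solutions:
 g(c) = C1*(cos(c) + 1)^(3/2)/(cos(c) - 1)^(3/2)


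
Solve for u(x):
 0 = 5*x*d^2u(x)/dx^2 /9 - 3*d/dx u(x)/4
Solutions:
 u(x) = C1 + C2*x^(47/20)


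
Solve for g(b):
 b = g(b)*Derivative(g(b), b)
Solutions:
 g(b) = -sqrt(C1 + b^2)
 g(b) = sqrt(C1 + b^2)


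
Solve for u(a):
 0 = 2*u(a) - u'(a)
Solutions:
 u(a) = C1*exp(2*a)


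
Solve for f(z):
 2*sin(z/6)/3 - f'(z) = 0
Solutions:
 f(z) = C1 - 4*cos(z/6)


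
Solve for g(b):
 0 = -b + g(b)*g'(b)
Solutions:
 g(b) = -sqrt(C1 + b^2)
 g(b) = sqrt(C1 + b^2)


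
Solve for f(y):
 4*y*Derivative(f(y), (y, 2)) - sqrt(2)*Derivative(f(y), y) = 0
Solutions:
 f(y) = C1 + C2*y^(sqrt(2)/4 + 1)


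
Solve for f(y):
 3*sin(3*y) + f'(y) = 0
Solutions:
 f(y) = C1 + cos(3*y)


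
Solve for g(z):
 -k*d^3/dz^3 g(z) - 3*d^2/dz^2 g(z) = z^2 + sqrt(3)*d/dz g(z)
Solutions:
 g(z) = C1 + C2*exp(z*(sqrt(-4*sqrt(3)*k + 9) - 3)/(2*k)) + C3*exp(-z*(sqrt(-4*sqrt(3)*k + 9) + 3)/(2*k)) + 2*k*z/3 - sqrt(3)*z^3/9 + z^2 - 2*sqrt(3)*z


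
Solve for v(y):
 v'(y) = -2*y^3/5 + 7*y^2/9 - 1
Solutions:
 v(y) = C1 - y^4/10 + 7*y^3/27 - y


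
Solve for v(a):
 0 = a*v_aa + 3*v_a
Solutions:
 v(a) = C1 + C2/a^2


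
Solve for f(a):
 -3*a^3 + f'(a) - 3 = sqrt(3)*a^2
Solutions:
 f(a) = C1 + 3*a^4/4 + sqrt(3)*a^3/3 + 3*a


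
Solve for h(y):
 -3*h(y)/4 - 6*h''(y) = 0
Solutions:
 h(y) = C1*sin(sqrt(2)*y/4) + C2*cos(sqrt(2)*y/4)


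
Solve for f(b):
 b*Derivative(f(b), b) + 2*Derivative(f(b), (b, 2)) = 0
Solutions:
 f(b) = C1 + C2*erf(b/2)


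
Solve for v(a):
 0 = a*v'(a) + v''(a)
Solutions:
 v(a) = C1 + C2*erf(sqrt(2)*a/2)


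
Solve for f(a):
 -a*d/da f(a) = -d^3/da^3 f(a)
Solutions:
 f(a) = C1 + Integral(C2*airyai(a) + C3*airybi(a), a)


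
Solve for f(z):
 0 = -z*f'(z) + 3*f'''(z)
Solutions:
 f(z) = C1 + Integral(C2*airyai(3^(2/3)*z/3) + C3*airybi(3^(2/3)*z/3), z)


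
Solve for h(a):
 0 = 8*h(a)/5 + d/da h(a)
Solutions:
 h(a) = C1*exp(-8*a/5)


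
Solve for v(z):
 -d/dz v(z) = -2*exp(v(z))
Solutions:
 v(z) = log(-1/(C1 + 2*z))


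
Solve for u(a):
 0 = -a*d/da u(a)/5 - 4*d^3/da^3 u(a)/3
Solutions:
 u(a) = C1 + Integral(C2*airyai(-150^(1/3)*a/10) + C3*airybi(-150^(1/3)*a/10), a)


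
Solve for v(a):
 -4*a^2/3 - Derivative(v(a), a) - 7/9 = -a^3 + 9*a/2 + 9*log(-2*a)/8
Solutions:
 v(a) = C1 + a^4/4 - 4*a^3/9 - 9*a^2/4 - 9*a*log(-a)/8 + a*(25 - 81*log(2))/72


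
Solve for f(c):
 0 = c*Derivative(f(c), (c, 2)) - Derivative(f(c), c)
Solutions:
 f(c) = C1 + C2*c^2


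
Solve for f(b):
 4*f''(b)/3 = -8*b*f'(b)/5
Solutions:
 f(b) = C1 + C2*erf(sqrt(15)*b/5)


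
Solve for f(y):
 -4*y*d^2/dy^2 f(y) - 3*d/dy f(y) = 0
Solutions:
 f(y) = C1 + C2*y^(1/4)


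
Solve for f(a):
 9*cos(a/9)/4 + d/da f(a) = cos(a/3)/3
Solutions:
 f(a) = C1 - 81*sin(a/9)/4 + sin(a/3)


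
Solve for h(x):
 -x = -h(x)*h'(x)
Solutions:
 h(x) = -sqrt(C1 + x^2)
 h(x) = sqrt(C1 + x^2)


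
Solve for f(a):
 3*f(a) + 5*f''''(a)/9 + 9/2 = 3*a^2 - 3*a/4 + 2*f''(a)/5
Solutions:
 f(a) = a^2 - a/4 + (C1*sin(15^(3/4)*a*sin(atan(sqrt(366)/3)/2)/5) + C2*cos(15^(3/4)*a*sin(atan(sqrt(366)/3)/2)/5))*exp(-15^(3/4)*a*cos(atan(sqrt(366)/3)/2)/5) + (C3*sin(15^(3/4)*a*sin(atan(sqrt(366)/3)/2)/5) + C4*cos(15^(3/4)*a*sin(atan(sqrt(366)/3)/2)/5))*exp(15^(3/4)*a*cos(atan(sqrt(366)/3)/2)/5) - 37/30


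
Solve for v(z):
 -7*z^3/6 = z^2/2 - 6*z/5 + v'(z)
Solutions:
 v(z) = C1 - 7*z^4/24 - z^3/6 + 3*z^2/5


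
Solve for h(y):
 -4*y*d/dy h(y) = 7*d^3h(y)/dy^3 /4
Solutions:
 h(y) = C1 + Integral(C2*airyai(-2*2^(1/3)*7^(2/3)*y/7) + C3*airybi(-2*2^(1/3)*7^(2/3)*y/7), y)


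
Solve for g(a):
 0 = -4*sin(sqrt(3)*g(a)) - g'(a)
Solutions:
 g(a) = sqrt(3)*(-acos((-exp(2*sqrt(3)*C1) - exp(8*sqrt(3)*a))/(exp(2*sqrt(3)*C1) - exp(8*sqrt(3)*a))) + 2*pi)/3
 g(a) = sqrt(3)*acos((-exp(2*sqrt(3)*C1) - exp(8*sqrt(3)*a))/(exp(2*sqrt(3)*C1) - exp(8*sqrt(3)*a)))/3


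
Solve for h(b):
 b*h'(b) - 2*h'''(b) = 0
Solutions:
 h(b) = C1 + Integral(C2*airyai(2^(2/3)*b/2) + C3*airybi(2^(2/3)*b/2), b)


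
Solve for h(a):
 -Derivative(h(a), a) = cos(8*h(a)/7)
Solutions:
 a - 7*log(sin(8*h(a)/7) - 1)/16 + 7*log(sin(8*h(a)/7) + 1)/16 = C1


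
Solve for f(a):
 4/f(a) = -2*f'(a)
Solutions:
 f(a) = -sqrt(C1 - 4*a)
 f(a) = sqrt(C1 - 4*a)


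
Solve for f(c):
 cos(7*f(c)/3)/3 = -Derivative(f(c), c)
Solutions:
 c/3 - 3*log(sin(7*f(c)/3) - 1)/14 + 3*log(sin(7*f(c)/3) + 1)/14 = C1


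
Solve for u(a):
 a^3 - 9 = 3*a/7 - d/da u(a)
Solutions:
 u(a) = C1 - a^4/4 + 3*a^2/14 + 9*a


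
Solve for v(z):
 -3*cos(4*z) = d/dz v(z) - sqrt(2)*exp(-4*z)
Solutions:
 v(z) = C1 - 3*sin(4*z)/4 - sqrt(2)*exp(-4*z)/4


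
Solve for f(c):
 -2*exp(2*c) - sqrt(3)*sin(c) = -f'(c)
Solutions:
 f(c) = C1 + exp(2*c) - sqrt(3)*cos(c)


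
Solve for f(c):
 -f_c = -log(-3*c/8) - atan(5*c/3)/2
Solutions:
 f(c) = C1 + c*log(-c) + c*atan(5*c/3)/2 - 3*c*log(2) - c + c*log(3) - 3*log(25*c^2 + 9)/20


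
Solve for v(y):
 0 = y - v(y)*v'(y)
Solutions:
 v(y) = -sqrt(C1 + y^2)
 v(y) = sqrt(C1 + y^2)


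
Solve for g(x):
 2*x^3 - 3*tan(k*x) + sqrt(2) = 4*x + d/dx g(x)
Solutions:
 g(x) = C1 + x^4/2 - 2*x^2 + sqrt(2)*x - 3*Piecewise((-log(cos(k*x))/k, Ne(k, 0)), (0, True))


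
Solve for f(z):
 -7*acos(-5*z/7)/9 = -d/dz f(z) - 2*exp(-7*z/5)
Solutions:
 f(z) = C1 + 7*z*acos(-5*z/7)/9 + 7*sqrt(49 - 25*z^2)/45 + 10*exp(-7*z/5)/7


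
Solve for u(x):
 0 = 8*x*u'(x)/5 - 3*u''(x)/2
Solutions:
 u(x) = C1 + C2*erfi(2*sqrt(30)*x/15)


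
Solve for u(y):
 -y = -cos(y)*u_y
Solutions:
 u(y) = C1 + Integral(y/cos(y), y)


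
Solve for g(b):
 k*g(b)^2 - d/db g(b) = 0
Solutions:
 g(b) = -1/(C1 + b*k)


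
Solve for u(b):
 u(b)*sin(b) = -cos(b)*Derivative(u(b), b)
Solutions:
 u(b) = C1*cos(b)


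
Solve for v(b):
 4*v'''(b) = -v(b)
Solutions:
 v(b) = C3*exp(-2^(1/3)*b/2) + (C1*sin(2^(1/3)*sqrt(3)*b/4) + C2*cos(2^(1/3)*sqrt(3)*b/4))*exp(2^(1/3)*b/4)


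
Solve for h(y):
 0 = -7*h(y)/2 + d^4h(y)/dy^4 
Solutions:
 h(y) = C1*exp(-2^(3/4)*7^(1/4)*y/2) + C2*exp(2^(3/4)*7^(1/4)*y/2) + C3*sin(2^(3/4)*7^(1/4)*y/2) + C4*cos(2^(3/4)*7^(1/4)*y/2)


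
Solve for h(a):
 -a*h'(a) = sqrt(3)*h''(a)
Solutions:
 h(a) = C1 + C2*erf(sqrt(2)*3^(3/4)*a/6)


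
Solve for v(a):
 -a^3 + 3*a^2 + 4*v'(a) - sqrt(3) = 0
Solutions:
 v(a) = C1 + a^4/16 - a^3/4 + sqrt(3)*a/4


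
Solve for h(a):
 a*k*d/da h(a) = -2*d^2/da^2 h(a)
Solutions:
 h(a) = Piecewise((-sqrt(pi)*C1*erf(a*sqrt(k)/2)/sqrt(k) - C2, (k > 0) | (k < 0)), (-C1*a - C2, True))


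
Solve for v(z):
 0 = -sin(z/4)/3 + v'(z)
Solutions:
 v(z) = C1 - 4*cos(z/4)/3


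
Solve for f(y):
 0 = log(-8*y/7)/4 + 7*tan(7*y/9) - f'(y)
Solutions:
 f(y) = C1 + y*log(-y)/4 - y*log(7) - y/4 + 3*y*log(14)/4 - 9*log(cos(7*y/9))


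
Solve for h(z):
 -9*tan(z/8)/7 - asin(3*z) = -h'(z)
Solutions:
 h(z) = C1 + z*asin(3*z) + sqrt(1 - 9*z^2)/3 - 72*log(cos(z/8))/7


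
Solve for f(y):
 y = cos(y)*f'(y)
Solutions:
 f(y) = C1 + Integral(y/cos(y), y)


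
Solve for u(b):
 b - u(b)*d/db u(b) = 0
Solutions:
 u(b) = -sqrt(C1 + b^2)
 u(b) = sqrt(C1 + b^2)


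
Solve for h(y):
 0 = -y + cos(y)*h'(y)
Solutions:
 h(y) = C1 + Integral(y/cos(y), y)


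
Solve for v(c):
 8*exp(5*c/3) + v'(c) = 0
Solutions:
 v(c) = C1 - 24*exp(5*c/3)/5


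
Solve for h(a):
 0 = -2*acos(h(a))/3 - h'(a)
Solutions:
 Integral(1/acos(_y), (_y, h(a))) = C1 - 2*a/3


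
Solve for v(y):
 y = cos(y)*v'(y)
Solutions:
 v(y) = C1 + Integral(y/cos(y), y)


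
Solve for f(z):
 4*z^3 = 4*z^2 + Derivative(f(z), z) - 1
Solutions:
 f(z) = C1 + z^4 - 4*z^3/3 + z


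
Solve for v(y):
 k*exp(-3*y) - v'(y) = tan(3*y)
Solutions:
 v(y) = C1 - k*exp(-3*y)/3 - log(tan(3*y)^2 + 1)/6


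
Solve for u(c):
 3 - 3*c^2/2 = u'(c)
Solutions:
 u(c) = C1 - c^3/2 + 3*c


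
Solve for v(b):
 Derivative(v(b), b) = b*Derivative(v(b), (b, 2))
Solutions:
 v(b) = C1 + C2*b^2


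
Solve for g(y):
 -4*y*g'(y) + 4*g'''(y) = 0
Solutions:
 g(y) = C1 + Integral(C2*airyai(y) + C3*airybi(y), y)


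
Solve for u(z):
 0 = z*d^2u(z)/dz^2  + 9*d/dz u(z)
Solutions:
 u(z) = C1 + C2/z^8


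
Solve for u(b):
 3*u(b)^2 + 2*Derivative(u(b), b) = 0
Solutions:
 u(b) = 2/(C1 + 3*b)


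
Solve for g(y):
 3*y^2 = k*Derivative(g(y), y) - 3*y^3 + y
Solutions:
 g(y) = C1 + 3*y^4/(4*k) + y^3/k - y^2/(2*k)


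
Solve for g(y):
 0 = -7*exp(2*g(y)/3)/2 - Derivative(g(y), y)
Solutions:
 g(y) = 3*log(-sqrt(-1/(C1 - 7*y))) + 3*log(3)/2
 g(y) = 3*log(-1/(C1 - 7*y))/2 + 3*log(3)/2
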